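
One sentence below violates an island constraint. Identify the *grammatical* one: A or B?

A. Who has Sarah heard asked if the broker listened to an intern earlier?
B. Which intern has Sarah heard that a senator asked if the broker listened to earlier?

In B, the wh-phrase is extracted from inside a wh-island (introduced by "if"), which blocks movement.
In A, the extraction path crosses only that-complement boundaries, which are transparent.
So A is grammatical.

A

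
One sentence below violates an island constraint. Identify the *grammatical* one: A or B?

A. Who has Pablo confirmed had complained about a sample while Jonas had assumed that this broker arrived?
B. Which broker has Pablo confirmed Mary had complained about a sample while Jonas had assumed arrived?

In B, the wh-phrase is extracted from inside an adjunct island (introduced by "while"), which blocks movement.
In A, the extraction path crosses only that-complement boundaries, which are transparent.
So A is grammatical.

A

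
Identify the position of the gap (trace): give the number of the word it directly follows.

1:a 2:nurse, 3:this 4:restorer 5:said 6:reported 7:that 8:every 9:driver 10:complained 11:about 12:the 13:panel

5

The displaced element is "a nurse" (word 2).
It is linked across 1 clause boundary (Ø).
It functions as the subject of "reported", so the gap sits immediately after word 5 ("said").
Base order: This restorer said a nurse reported that every driver complained about the panel.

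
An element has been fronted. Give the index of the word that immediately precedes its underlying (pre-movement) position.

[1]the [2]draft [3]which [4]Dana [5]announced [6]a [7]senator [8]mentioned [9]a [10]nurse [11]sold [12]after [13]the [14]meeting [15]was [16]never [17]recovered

The displaced element is "the draft" (word 2).
It is linked across 2 clause boundaries (Ø → Ø).
It functions as the direct object of "sold", so the gap sits immediately after word 11 ("sold").
Base order: Dana announced a senator mentioned a nurse sold the draft after the meeting.

11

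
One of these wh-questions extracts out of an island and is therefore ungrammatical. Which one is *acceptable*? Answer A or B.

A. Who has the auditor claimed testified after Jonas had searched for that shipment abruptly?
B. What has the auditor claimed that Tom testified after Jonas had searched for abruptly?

A

In B, the wh-phrase is extracted from inside an adjunct island (introduced by "after"), which blocks movement.
In A, the extraction path crosses only that-complement boundaries, which are transparent.
So A is grammatical.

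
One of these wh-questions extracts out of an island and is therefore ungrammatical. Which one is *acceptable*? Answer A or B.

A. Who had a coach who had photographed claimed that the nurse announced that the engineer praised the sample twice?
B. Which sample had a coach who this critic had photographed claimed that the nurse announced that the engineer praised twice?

In A, the wh-phrase is extracted from inside a complex-NP island (relative clause) (introduced by "who"), which blocks movement.
In B, the extraction path crosses only that-complement boundaries, which are transparent.
So B is grammatical.

B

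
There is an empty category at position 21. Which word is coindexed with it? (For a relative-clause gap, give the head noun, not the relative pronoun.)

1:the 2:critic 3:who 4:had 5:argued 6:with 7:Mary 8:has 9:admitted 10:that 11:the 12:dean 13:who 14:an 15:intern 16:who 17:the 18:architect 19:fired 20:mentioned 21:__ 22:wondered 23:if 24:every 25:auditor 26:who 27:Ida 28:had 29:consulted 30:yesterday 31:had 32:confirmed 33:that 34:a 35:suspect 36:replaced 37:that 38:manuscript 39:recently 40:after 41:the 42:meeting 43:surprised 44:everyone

The gap at 21 is the subject of "wondered", inside a relative clause.
The relative pronoun is "who" (word 13); it is bound by the head noun immediately before it.
Its filler is the head noun "dean", at word 12.

12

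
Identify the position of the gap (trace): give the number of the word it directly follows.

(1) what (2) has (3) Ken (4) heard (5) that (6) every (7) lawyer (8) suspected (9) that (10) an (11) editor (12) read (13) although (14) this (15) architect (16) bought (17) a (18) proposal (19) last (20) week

The displaced element is "what" (word 1).
It is linked across 2 clause boundaries (that → that).
It functions as the direct object of "read", so the gap sits immediately after word 12 ("read").
Base order: Ken has heard that every lawyer suspected that an editor read what although this architect bought a proposal last week.

12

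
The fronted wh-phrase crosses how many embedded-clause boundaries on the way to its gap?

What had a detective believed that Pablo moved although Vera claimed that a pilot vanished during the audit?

"what" is extracted from the object of "moved".
Boundaries crossed, outermost first: [that] — 1 in total.

1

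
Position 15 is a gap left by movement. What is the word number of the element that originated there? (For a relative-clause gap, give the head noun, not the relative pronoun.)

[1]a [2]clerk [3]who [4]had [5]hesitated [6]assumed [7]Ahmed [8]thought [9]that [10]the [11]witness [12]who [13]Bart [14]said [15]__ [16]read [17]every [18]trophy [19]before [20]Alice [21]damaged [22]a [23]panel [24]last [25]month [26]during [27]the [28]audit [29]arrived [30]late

11

The gap at 15 is the subject of "read", inside a relative clause.
The relative pronoun is "who" (word 12); it is bound by the head noun immediately before it.
Its filler is the head noun "witness", at word 11.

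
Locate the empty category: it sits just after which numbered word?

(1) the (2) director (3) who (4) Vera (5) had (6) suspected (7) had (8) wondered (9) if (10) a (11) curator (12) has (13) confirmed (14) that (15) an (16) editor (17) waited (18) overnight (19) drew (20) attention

6

The displaced element is "the director" (word 2).
It is linked across 1 clause boundary (Ø).
It functions as the subject of "wondered", so the gap sits immediately after word 6 ("suspected").
Base order: Vera had suspected that the director had wondered if a curator has confirmed that an editor waited overnight.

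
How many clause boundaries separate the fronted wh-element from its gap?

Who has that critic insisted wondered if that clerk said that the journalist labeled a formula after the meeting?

1

"who" is extracted from the subject of "wondered".
Boundaries crossed, outermost first: [Ø] — 1 in total.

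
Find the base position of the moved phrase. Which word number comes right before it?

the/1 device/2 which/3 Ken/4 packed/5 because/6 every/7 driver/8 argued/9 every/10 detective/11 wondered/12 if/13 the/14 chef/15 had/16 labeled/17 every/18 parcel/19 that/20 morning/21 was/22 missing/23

5

The displaced element is "the device" (word 2).
It functions as the direct object of "packed", so the gap sits immediately after word 5 ("packed").
Base order: Ken packed the device because every driver argued every detective wondered if the chef had labeled every parcel that morning.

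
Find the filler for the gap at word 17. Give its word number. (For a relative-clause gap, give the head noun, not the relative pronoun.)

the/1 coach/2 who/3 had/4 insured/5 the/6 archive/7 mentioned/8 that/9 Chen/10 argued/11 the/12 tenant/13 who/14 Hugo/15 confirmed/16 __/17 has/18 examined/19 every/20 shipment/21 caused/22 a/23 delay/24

The gap at 17 is the subject of "examined", inside a relative clause.
The relative pronoun is "who" (word 14); it is bound by the head noun immediately before it.
Its filler is the head noun "tenant", at word 13.

13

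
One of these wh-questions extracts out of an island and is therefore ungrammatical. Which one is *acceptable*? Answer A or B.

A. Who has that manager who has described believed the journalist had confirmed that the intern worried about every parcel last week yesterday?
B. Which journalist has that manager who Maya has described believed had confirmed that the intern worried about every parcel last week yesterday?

In A, the wh-phrase is extracted from inside a complex-NP island (relative clause) (introduced by "who"), which blocks movement.
In B, the extraction path crosses only that-complement boundaries, which are transparent.
So B is grammatical.

B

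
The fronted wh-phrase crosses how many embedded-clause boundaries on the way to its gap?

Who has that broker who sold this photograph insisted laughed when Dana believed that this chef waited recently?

"who" is extracted from the subject of "laughed".
Boundaries crossed, outermost first: [Ø] — 1 in total.

1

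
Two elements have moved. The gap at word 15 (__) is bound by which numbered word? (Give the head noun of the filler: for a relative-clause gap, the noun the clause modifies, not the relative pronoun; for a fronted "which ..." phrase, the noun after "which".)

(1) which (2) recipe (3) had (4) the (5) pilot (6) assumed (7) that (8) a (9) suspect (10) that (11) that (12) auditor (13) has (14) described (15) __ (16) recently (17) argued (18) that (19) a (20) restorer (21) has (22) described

9

The marked gap is inside the relative clause, the direct object of "described".
Its filler is the head noun "suspect" (via "that"), at word 9.
(The other dependency links word 2 to a gap after word 22.)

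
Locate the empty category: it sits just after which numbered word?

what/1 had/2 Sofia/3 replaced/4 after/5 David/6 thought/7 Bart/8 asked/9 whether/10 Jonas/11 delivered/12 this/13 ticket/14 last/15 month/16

The displaced element is "what" (word 1).
It functions as the direct object of "replaced", so the gap sits immediately after word 4 ("replaced").
Base order: Sofia had replaced what after David thought Bart asked whether Jonas delivered this ticket last month.

4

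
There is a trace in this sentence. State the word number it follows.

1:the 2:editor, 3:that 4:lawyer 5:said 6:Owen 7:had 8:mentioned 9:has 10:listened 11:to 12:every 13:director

The displaced element is "the editor" (word 2).
It is linked across 2 clause boundaries (Ø → Ø).
It functions as the subject of "listened", so the gap sits immediately after word 8 ("mentioned").
Base order: That lawyer said Owen had mentioned that the editor has listened to every director.

8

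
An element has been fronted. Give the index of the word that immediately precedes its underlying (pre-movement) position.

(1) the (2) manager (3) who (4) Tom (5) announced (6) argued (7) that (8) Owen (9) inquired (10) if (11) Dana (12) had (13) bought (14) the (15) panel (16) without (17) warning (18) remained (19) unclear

The displaced element is "the manager" (word 2).
It is linked across 1 clause boundary (Ø).
It functions as the subject of "argued", so the gap sits immediately after word 5 ("announced").
Base order: Tom announced that the manager argued that Owen inquired if Dana had bought the panel without warning.

5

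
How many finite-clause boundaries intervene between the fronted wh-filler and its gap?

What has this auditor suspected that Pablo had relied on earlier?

"what" is extracted from the PP object of "relied".
Boundaries crossed, outermost first: [that] — 1 in total.

1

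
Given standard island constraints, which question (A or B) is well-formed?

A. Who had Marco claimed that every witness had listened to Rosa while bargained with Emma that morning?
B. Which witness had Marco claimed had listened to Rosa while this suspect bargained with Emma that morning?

B

In A, the wh-phrase is extracted from inside an adjunct island (introduced by "while"), which blocks movement.
In B, the extraction path crosses only that-complement boundaries, which are transparent.
So B is grammatical.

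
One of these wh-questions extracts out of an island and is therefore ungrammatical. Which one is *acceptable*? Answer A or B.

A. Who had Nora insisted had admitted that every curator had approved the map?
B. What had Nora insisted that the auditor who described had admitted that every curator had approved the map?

In B, the wh-phrase is extracted from inside a complex-NP island (relative clause) (introduced by "who"), which blocks movement.
In A, the extraction path crosses only that-complement boundaries, which are transparent.
So A is grammatical.

A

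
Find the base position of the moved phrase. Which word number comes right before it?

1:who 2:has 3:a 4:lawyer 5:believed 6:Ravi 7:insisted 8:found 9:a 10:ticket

7

The displaced element is "who" (word 1).
It is linked across 2 clause boundaries (Ø → Ø).
It functions as the subject of "found", so the gap sits immediately after word 7 ("insisted").
Base order: A lawyer has believed Ravi insisted that who found a ticket.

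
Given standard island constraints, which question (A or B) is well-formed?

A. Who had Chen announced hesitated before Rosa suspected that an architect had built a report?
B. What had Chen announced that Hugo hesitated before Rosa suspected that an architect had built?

In B, the wh-phrase is extracted from inside an adjunct island (introduced by "before"), which blocks movement.
In A, the extraction path crosses only that-complement boundaries, which are transparent.
So A is grammatical.

A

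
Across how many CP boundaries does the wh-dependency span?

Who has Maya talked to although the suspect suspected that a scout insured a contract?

0

"who" originates inside the matrix clause — no clause boundary is crossed.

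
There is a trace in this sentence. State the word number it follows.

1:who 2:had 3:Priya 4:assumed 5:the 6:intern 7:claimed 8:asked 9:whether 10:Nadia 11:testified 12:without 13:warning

The displaced element is "who" (word 1).
It is linked across 2 clause boundaries (Ø → Ø).
It functions as the subject of "asked", so the gap sits immediately after word 7 ("claimed").
Base order: Priya had assumed the intern claimed that who asked whether Nadia testified without warning.

7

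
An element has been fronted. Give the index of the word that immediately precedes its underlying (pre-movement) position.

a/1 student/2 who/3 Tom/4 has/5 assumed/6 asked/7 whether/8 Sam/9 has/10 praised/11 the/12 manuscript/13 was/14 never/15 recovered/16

The displaced element is "a student" (word 2).
It is linked across 1 clause boundary (Ø).
It functions as the subject of "asked", so the gap sits immediately after word 6 ("assumed").
Base order: Tom has assumed that a student asked whether Sam has praised the manuscript.

6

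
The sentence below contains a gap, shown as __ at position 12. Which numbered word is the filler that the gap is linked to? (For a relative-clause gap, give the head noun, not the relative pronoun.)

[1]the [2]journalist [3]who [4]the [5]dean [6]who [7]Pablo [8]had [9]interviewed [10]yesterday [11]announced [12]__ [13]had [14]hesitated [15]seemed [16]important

2

The gap at 12 is the subject of "hesitated", inside a relative clause.
The relative pronoun is "who" (word 3); it is bound by the head noun immediately before it.
Its filler is the head noun "journalist", at word 2.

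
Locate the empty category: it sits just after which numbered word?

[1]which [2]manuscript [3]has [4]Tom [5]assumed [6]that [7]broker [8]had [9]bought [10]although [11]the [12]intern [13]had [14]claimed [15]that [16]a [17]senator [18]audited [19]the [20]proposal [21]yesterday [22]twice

9

The displaced element is "which manuscript" (word 2).
It is linked across 1 clause boundary (Ø).
It functions as the direct object of "bought", so the gap sits immediately after word 9 ("bought").
Base order: Tom has assumed that broker had bought which manuscript although the intern had claimed that a senator audited the proposal yesterday twice.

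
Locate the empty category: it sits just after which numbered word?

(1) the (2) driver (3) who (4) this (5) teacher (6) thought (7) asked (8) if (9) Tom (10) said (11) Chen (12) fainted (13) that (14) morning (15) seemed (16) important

The displaced element is "the driver" (word 2).
It is linked across 1 clause boundary (Ø).
It functions as the subject of "asked", so the gap sits immediately after word 6 ("thought").
Base order: This teacher thought that the driver asked if Tom said Chen fainted that morning.

6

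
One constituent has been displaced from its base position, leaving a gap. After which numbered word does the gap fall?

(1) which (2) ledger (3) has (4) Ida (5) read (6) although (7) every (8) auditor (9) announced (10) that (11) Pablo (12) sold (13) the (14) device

5

The displaced element is "which ledger" (word 2).
It functions as the direct object of "read", so the gap sits immediately after word 5 ("read").
Base order: Ida has read which ledger although every auditor announced that Pablo sold the device.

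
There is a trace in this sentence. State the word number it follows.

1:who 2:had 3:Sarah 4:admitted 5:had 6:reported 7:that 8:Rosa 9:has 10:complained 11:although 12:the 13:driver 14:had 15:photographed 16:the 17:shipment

The displaced element is "who" (word 1).
It is linked across 1 clause boundary (Ø).
It functions as the subject of "reported", so the gap sits immediately after word 4 ("admitted").
Base order: Sarah had admitted that who had reported that Rosa has complained although the driver had photographed the shipment.

4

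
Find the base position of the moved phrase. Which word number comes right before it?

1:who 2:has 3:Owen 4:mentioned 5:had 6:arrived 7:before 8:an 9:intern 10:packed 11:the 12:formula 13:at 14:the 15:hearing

The displaced element is "who" (word 1).
It is linked across 1 clause boundary (Ø).
It functions as the subject of "arrived", so the gap sits immediately after word 4 ("mentioned").
Base order: Owen has mentioned that who had arrived before an intern packed the formula at the hearing.

4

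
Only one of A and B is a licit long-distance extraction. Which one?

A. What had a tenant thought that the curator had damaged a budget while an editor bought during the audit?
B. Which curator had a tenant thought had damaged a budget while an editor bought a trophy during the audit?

In A, the wh-phrase is extracted from inside an adjunct island (introduced by "while"), which blocks movement.
In B, the extraction path crosses only that-complement boundaries, which are transparent.
So B is grammatical.

B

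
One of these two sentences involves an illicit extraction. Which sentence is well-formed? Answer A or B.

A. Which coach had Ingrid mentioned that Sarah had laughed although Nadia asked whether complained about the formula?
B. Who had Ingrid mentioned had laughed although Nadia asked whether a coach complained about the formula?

In A, the wh-phrase is extracted from inside an adjunct island (introduced by "although"), which blocks movement.
In B, the extraction path crosses only that-complement boundaries, which are transparent.
So B is grammatical.

B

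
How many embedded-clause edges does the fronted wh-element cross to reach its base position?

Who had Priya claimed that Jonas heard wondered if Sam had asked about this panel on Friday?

2

"who" is extracted from the subject of "wondered".
Boundaries crossed, outermost first: [that], [Ø] — 2 in total.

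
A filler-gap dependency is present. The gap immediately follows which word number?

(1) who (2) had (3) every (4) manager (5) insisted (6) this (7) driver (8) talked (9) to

9

The displaced element is "who" (word 1).
It is linked across 1 clause boundary (Ø).
It functions as the object of the preposition "to" of "talked", so the gap sits immediately after word 9 ("to").
Base order: Every manager had insisted this driver talked to who.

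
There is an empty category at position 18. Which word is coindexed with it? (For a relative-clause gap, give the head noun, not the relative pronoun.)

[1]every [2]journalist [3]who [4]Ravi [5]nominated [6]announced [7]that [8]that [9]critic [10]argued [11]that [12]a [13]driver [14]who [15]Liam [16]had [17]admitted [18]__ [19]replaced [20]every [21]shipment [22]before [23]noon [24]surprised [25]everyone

The gap at 18 is the subject of "replaced", inside a relative clause.
The relative pronoun is "who" (word 14); it is bound by the head noun immediately before it.
Its filler is the head noun "driver", at word 13.

13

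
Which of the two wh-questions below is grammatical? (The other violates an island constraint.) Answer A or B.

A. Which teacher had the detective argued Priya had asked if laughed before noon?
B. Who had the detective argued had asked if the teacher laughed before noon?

B

In A, the wh-phrase is extracted from inside a wh-island (introduced by "if"), which blocks movement.
In B, the extraction path crosses only that-complement boundaries, which are transparent.
So B is grammatical.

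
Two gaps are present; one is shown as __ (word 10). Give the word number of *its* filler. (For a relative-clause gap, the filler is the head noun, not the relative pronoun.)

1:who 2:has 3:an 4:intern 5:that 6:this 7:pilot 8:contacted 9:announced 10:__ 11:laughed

1

The marked gap is the subject of "laughed".
Its filler is the fronted wh-phrase "who", at word 1.
(The other dependency links word 4 to a gap after word 8.)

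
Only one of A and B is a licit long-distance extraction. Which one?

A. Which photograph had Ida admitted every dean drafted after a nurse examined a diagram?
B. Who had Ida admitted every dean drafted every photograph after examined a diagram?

In B, the wh-phrase is extracted from inside an adjunct island (introduced by "after"), which blocks movement.
In A, the extraction path crosses only that-complement boundaries, which are transparent.
So A is grammatical.

A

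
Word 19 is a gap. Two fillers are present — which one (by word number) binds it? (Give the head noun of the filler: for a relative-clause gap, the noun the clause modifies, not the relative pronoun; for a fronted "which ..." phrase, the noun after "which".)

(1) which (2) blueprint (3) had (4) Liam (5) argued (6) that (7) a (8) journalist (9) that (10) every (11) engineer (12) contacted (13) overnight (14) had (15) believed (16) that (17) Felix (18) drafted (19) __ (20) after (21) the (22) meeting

The marked gap is the direct object of "drafted".
Its filler is the fronted wh-phrase "which blueprint", at word 2.
(The other dependency links word 8 to a gap after word 12.)

2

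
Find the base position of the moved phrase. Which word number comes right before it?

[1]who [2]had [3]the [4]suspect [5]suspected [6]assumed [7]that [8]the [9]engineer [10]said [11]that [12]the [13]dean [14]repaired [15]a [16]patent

5

The displaced element is "who" (word 1).
It is linked across 1 clause boundary (Ø).
It functions as the subject of "assumed", so the gap sits immediately after word 5 ("suspected").
Base order: The suspect had suspected that who assumed that the engineer said that the dean repaired a patent.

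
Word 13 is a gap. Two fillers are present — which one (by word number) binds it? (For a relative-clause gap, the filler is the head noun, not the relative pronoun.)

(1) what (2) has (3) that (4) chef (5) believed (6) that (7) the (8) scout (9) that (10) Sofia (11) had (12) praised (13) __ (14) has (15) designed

The marked gap is inside the relative clause, the direct object of "praised".
Its filler is the head noun "scout" (via "that"), at word 8.
(The other dependency links word 1 to a gap after word 15.)

8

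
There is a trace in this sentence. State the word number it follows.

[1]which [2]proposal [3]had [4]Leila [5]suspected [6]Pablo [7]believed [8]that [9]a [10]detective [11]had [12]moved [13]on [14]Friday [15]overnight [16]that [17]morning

12

The displaced element is "which proposal" (word 2).
It is linked across 2 clause boundaries (Ø → that).
It functions as the direct object of "moved", so the gap sits immediately after word 12 ("moved").
Base order: Leila had suspected Pablo believed that a detective had moved which proposal on Friday overnight that morning.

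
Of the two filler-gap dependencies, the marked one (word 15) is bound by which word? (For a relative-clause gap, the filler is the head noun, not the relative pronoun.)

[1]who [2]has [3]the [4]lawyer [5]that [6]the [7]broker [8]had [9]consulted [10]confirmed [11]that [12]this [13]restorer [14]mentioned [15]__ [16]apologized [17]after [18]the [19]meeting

The marked gap is the subject of "apologized".
Its filler is the fronted wh-phrase "who", at word 1.
(The other dependency links word 4 to a gap after word 9.)

1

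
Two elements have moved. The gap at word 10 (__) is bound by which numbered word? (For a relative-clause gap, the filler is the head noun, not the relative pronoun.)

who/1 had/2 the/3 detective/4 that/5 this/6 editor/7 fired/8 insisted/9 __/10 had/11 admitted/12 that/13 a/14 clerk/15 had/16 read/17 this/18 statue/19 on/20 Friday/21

1

The marked gap is the subject of "admitted".
Its filler is the fronted wh-phrase "who", at word 1.
(The other dependency links word 4 to a gap after word 8.)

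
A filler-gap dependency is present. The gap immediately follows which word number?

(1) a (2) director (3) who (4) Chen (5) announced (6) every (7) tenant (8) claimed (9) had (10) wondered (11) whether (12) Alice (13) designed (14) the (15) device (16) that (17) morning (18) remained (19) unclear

8

The displaced element is "a director" (word 2).
It is linked across 2 clause boundaries (Ø → Ø).
It functions as the subject of "wondered", so the gap sits immediately after word 8 ("claimed").
Base order: Chen announced every tenant claimed that a director had wondered whether Alice designed the device that morning.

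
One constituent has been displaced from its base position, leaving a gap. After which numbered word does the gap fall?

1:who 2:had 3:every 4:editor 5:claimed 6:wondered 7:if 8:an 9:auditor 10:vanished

The displaced element is "who" (word 1).
It is linked across 1 clause boundary (Ø).
It functions as the subject of "wondered", so the gap sits immediately after word 5 ("claimed").
Base order: Every editor had claimed that who wondered if an auditor vanished.

5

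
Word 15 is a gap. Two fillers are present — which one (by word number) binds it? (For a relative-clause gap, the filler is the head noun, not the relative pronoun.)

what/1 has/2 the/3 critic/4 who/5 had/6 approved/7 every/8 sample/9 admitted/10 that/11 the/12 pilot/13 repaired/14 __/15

1

The marked gap is the direct object of "repaired".
Its filler is the fronted wh-phrase "what", at word 1.
(The other dependency links word 4 to a gap after word 5.)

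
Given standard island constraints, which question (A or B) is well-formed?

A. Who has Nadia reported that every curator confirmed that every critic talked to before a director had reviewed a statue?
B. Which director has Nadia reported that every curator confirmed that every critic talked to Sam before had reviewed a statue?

In B, the wh-phrase is extracted from inside an adjunct island (introduced by "before"), which blocks movement.
In A, the extraction path crosses only that-complement boundaries, which are transparent.
So A is grammatical.

A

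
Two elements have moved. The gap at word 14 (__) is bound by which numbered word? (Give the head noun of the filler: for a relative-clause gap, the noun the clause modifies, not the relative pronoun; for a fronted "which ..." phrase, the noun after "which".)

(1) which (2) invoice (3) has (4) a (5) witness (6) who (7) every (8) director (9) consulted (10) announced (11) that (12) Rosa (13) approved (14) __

The marked gap is the direct object of "approved".
Its filler is the fronted wh-phrase "which invoice", at word 2.
(The other dependency links word 5 to a gap after word 9.)

2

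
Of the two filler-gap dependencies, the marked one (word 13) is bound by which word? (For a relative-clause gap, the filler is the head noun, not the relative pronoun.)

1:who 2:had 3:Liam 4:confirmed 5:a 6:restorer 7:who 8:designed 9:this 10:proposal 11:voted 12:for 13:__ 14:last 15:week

1

The marked gap is the object of the preposition "for" of "voted".
Its filler is the fronted wh-phrase "who", at word 1.
(The other dependency links word 6 to a gap after word 7.)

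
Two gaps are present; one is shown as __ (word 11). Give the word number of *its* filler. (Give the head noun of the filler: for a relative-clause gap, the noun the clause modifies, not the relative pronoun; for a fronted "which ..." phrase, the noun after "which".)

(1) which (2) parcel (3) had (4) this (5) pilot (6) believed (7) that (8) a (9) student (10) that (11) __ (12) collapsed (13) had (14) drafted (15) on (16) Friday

9

The marked gap is inside the relative clause, the subject of "collapsed".
Its filler is the head noun "student" (via "that"), at word 9.
(The other dependency links word 2 to a gap after word 14.)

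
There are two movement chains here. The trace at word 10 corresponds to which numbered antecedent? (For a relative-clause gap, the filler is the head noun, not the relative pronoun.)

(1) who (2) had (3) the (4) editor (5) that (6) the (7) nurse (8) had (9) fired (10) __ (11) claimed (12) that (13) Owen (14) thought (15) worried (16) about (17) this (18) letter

4

The marked gap is inside the relative clause, the direct object of "fired".
Its filler is the head noun "editor" (via "that"), at word 4.
(The other dependency links word 1 to a gap after word 14.)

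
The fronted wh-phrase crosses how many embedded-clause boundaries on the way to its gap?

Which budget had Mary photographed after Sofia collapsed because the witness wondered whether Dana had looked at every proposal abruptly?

0

"which budget" originates inside the matrix clause — no clause boundary is crossed.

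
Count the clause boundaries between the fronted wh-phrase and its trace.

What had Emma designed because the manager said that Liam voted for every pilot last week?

"what" originates inside the matrix clause — no clause boundary is crossed.

0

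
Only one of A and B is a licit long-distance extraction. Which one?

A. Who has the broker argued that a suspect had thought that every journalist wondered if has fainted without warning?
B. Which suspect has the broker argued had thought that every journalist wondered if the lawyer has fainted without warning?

In A, the wh-phrase is extracted from inside a wh-island (introduced by "if"), which blocks movement.
In B, the extraction path crosses only that-complement boundaries, which are transparent.
So B is grammatical.

B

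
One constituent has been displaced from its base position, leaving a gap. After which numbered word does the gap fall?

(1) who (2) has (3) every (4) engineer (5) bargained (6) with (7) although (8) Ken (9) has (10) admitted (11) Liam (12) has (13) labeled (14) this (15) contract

The displaced element is "who" (word 1).
It functions as the object of the preposition "with" of "bargained", so the gap sits immediately after word 6 ("with").
Base order: Every engineer has bargained with who although Ken has admitted Liam has labeled this contract.

6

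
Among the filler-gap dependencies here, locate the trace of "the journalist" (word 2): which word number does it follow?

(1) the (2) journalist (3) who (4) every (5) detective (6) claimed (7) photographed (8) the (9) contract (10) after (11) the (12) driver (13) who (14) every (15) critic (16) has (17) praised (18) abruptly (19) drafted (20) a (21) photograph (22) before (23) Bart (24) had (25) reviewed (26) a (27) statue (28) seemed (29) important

The displaced element is "the journalist" (word 2).
It is linked across 1 clause boundary (Ø).
It functions as the subject of "photographed", so the gap sits immediately after word 6 ("claimed").
Base order: Every detective claimed the journalist photographed the contract after the driver who every critic has praised abruptly drafted a photograph before Bart had reviewed a statue.

6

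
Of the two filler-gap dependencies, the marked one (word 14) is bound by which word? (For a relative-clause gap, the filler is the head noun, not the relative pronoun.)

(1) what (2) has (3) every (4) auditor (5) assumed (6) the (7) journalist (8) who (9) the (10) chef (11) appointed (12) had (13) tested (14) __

1

The marked gap is the direct object of "tested".
Its filler is the fronted wh-phrase "what", at word 1.
(The other dependency links word 7 to a gap after word 11.)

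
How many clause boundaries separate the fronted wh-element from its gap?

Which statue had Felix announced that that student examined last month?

1

"which statue" is extracted from the object of "examined".
Boundaries crossed, outermost first: [that] — 1 in total.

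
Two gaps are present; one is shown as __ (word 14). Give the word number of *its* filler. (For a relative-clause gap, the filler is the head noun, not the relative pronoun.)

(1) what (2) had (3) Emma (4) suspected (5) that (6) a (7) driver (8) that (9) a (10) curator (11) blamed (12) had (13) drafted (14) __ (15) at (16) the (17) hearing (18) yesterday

1

The marked gap is the direct object of "drafted".
Its filler is the fronted wh-phrase "what", at word 1.
(The other dependency links word 7 to a gap after word 11.)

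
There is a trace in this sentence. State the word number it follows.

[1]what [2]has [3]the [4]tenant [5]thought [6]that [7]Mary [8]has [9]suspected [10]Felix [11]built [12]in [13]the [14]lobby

11

The displaced element is "what" (word 1).
It is linked across 2 clause boundaries (that → Ø).
It functions as the direct object of "built", so the gap sits immediately after word 11 ("built").
Base order: The tenant has thought that Mary has suspected Felix built what in the lobby.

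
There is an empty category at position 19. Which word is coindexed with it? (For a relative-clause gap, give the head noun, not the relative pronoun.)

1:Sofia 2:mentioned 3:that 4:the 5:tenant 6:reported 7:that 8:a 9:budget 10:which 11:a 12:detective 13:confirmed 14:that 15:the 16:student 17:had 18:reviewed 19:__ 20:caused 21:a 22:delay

The gap at 19 is the object of "reviewed", inside a relative clause.
The relative pronoun is "which" (word 10); it is bound by the head noun immediately before it.
Its filler is the head noun "budget", at word 9.

9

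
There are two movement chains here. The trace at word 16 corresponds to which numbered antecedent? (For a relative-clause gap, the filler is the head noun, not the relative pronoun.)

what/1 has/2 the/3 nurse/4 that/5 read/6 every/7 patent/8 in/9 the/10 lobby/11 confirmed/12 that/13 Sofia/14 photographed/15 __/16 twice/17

1

The marked gap is the direct object of "photographed".
Its filler is the fronted wh-phrase "what", at word 1.
(The other dependency links word 4 to a gap after word 5.)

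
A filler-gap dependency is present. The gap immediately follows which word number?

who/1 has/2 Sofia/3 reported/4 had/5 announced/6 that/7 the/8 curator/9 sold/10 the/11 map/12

The displaced element is "who" (word 1).
It is linked across 1 clause boundary (Ø).
It functions as the subject of "announced", so the gap sits immediately after word 4 ("reported").
Base order: Sofia has reported that who had announced that the curator sold the map.

4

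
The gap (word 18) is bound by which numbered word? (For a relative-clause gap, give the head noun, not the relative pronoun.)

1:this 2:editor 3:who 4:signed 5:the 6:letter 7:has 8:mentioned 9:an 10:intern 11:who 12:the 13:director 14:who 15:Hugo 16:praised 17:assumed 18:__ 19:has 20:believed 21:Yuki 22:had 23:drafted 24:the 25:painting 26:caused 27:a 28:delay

10

The gap at 18 is the subject of "believed", inside a relative clause.
The relative pronoun is "who" (word 11); it is bound by the head noun immediately before it.
Its filler is the head noun "intern", at word 10.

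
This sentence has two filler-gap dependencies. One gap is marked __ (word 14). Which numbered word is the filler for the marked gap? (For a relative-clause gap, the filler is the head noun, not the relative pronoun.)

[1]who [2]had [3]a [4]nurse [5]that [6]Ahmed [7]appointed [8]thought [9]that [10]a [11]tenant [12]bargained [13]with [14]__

The marked gap is the object of the preposition "with" of "bargained".
Its filler is the fronted wh-phrase "who", at word 1.
(The other dependency links word 4 to a gap after word 7.)

1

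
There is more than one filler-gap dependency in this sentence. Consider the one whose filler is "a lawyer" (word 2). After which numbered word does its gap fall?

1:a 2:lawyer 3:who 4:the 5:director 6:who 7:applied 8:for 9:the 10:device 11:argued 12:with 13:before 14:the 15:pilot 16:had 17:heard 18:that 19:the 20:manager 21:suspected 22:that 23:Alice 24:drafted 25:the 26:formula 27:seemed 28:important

The displaced element is "a lawyer" (word 2).
It functions as the object of the preposition "with" of "argued", so the gap sits immediately after word 12 ("with").
Base order: The director who applied for the device argued with a lawyer before the pilot had heard that the manager suspected that Alice drafted the formula.

12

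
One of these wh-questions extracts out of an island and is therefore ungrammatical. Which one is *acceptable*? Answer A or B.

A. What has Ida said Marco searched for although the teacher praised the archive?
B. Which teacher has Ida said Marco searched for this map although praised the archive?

A

In B, the wh-phrase is extracted from inside an adjunct island (introduced by "although"), which blocks movement.
In A, the extraction path crosses only that-complement boundaries, which are transparent.
So A is grammatical.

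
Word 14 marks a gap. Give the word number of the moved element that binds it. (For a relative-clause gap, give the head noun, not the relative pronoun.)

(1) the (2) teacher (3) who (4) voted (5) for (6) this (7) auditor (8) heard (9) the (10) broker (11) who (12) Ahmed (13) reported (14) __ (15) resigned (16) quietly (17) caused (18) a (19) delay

10

The gap at 14 is the subject of "resigned", inside a relative clause.
The relative pronoun is "who" (word 11); it is bound by the head noun immediately before it.
Its filler is the head noun "broker", at word 10.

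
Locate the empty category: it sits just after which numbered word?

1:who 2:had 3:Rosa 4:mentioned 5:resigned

The displaced element is "who" (word 1).
It is linked across 1 clause boundary (Ø).
It functions as the subject of "resigned", so the gap sits immediately after word 4 ("mentioned").
Base order: Rosa had mentioned who resigned.

4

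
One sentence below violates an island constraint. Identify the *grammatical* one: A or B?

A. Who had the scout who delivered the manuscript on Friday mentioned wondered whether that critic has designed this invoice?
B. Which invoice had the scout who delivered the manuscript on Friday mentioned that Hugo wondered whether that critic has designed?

In B, the wh-phrase is extracted from inside a wh-island (introduced by "whether"), which blocks movement.
In A, the extraction path crosses only that-complement boundaries, which are transparent.
So A is grammatical.

A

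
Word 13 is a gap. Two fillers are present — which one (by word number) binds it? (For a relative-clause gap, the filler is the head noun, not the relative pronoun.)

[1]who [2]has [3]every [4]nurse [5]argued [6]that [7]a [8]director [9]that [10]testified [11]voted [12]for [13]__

1

The marked gap is the object of the preposition "for" of "voted".
Its filler is the fronted wh-phrase "who", at word 1.
(The other dependency links word 8 to a gap after word 9.)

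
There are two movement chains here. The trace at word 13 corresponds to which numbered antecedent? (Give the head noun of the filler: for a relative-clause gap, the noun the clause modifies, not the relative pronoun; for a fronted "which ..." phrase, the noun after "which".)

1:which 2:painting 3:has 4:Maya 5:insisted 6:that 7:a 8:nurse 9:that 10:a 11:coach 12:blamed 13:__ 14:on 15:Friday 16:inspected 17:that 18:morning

8

The marked gap is inside the relative clause, the direct object of "blamed".
Its filler is the head noun "nurse" (via "that"), at word 8.
(The other dependency links word 2 to a gap after word 16.)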